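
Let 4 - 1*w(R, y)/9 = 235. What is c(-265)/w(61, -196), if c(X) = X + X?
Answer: 530/2079 ≈ 0.25493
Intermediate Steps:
w(R, y) = -2079 (w(R, y) = 36 - 9*235 = 36 - 2115 = -2079)
c(X) = 2*X
c(-265)/w(61, -196) = (2*(-265))/(-2079) = -530*(-1/2079) = 530/2079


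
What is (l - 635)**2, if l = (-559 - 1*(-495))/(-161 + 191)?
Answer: 91336249/225 ≈ 4.0594e+5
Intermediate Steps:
l = -32/15 (l = (-559 + 495)/30 = -64*1/30 = -32/15 ≈ -2.1333)
(l - 635)**2 = (-32/15 - 635)**2 = (-9557/15)**2 = 91336249/225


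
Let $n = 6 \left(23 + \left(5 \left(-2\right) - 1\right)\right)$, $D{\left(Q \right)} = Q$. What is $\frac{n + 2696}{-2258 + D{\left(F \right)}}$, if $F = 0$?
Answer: $- \frac{1384}{1129} \approx -1.2259$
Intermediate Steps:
$n = 72$ ($n = 6 \left(23 - 11\right) = 6 \cdot 12 = 72$)
$\frac{n + 2696}{-2258 + D{\left(F \right)}} = \frac{72 + 2696}{-2258 + 0} = \frac{2768}{-2258} = 2768 \left(- \frac{1}{2258}\right) = - \frac{1384}{1129}$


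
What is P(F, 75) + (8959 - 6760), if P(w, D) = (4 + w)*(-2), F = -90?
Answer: 2371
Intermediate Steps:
P(w, D) = -8 - 2*w
P(F, 75) + (8959 - 6760) = (-8 - 2*(-90)) + (8959 - 6760) = (-8 + 180) + 2199 = 172 + 2199 = 2371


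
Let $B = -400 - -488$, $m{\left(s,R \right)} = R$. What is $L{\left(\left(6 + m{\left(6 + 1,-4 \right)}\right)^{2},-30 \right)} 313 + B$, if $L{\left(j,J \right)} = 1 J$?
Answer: $-9302$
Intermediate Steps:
$B = 88$ ($B = -400 + 488 = 88$)
$L{\left(j,J \right)} = J$
$L{\left(\left(6 + m{\left(6 + 1,-4 \right)}\right)^{2},-30 \right)} 313 + B = \left(-30\right) 313 + 88 = -9390 + 88 = -9302$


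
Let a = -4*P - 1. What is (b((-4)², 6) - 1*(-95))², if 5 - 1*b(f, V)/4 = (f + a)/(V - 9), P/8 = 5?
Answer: 55225/9 ≈ 6136.1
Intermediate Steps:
P = 40 (P = 8*5 = 40)
a = -161 (a = -4*40 - 1 = -160 - 1 = -161)
b(f, V) = 20 - 4*(-161 + f)/(-9 + V) (b(f, V) = 20 - 4*(f - 161)/(V - 9) = 20 - 4*(-161 + f)/(-9 + V))
(b((-4)², 6) - 1*(-95))² = (4*(116 - 1*(-4)² + 5*6)/(-9 + 6) - 1*(-95))² = (4*(116 - 1*16 + 30)/(-3) + 95)² = (4*(-⅓)*(116 - 16 + 30) + 95)² = (4*(-⅓)*130 + 95)² = (-520/3 + 95)² = (-235/3)² = 55225/9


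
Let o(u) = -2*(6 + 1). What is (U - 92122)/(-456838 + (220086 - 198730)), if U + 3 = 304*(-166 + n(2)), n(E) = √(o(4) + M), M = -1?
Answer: 142589/435482 - 152*I*√15/217741 ≈ 0.32743 - 0.0027036*I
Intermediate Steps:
o(u) = -14 (o(u) = -2*7 = -14)
n(E) = I*√15 (n(E) = √(-14 - 1) = √(-15) = I*√15)
U = -50467 + 304*I*√15 (U = -3 + 304*(-166 + I*√15) = -3 + (-50464 + 304*I*√15) = -50467 + 304*I*√15 ≈ -50467.0 + 1177.4*I)
(U - 92122)/(-456838 + (220086 - 198730)) = ((-50467 + 304*I*√15) - 92122)/(-456838 + (220086 - 198730)) = (-142589 + 304*I*√15)/(-456838 + 21356) = (-142589 + 304*I*√15)/(-435482) = (-142589 + 304*I*√15)*(-1/435482) = 142589/435482 - 152*I*√15/217741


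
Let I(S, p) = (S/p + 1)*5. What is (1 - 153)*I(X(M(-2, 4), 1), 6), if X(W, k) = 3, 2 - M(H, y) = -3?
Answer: -1140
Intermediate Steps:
M(H, y) = 5 (M(H, y) = 2 - 1*(-3) = 2 + 3 = 5)
I(S, p) = 5 + 5*S/p (I(S, p) = (1 + S/p)*5 = 5 + 5*S/p)
(1 - 153)*I(X(M(-2, 4), 1), 6) = (1 - 153)*(5 + 5*3/6) = -152*(5 + 5*3*(⅙)) = -152*(5 + 5/2) = -152*15/2 = -1140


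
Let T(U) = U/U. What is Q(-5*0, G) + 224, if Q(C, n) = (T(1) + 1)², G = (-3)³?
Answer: 228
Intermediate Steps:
G = -27
T(U) = 1
Q(C, n) = 4 (Q(C, n) = (1 + 1)² = 2² = 4)
Q(-5*0, G) + 224 = 4 + 224 = 228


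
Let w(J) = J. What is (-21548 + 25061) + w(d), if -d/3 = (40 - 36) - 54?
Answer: 3663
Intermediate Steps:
d = 150 (d = -3*((40 - 36) - 54) = -3*(4 - 54) = -3*(-50) = 150)
(-21548 + 25061) + w(d) = (-21548 + 25061) + 150 = 3513 + 150 = 3663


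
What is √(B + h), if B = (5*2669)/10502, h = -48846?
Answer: I*√5387183078194/10502 ≈ 221.01*I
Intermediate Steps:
B = 13345/10502 (B = 13345*(1/10502) = 13345/10502 ≈ 1.2707)
√(B + h) = √(13345/10502 - 48846) = √(-512967347/10502) = I*√5387183078194/10502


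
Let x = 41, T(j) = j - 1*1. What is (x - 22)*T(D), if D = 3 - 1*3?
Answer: -19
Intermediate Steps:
D = 0 (D = 3 - 3 = 0)
T(j) = -1 + j (T(j) = j - 1 = -1 + j)
(x - 22)*T(D) = (41 - 22)*(-1 + 0) = 19*(-1) = -19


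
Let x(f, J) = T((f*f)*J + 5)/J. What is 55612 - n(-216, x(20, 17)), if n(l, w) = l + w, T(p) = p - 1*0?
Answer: 942271/17 ≈ 55428.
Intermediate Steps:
T(p) = p (T(p) = p + 0 = p)
x(f, J) = (5 + J*f**2)/J (x(f, J) = ((f*f)*J + 5)/J = (f**2*J + 5)/J = (J*f**2 + 5)/J = (5 + J*f**2)/J)
55612 - n(-216, x(20, 17)) = 55612 - (-216 + (20**2 + 5/17)) = 55612 - (-216 + (400 + 5*(1/17))) = 55612 - (-216 + (400 + 5/17)) = 55612 - (-216 + 6805/17) = 55612 - 1*3133/17 = 55612 - 3133/17 = 942271/17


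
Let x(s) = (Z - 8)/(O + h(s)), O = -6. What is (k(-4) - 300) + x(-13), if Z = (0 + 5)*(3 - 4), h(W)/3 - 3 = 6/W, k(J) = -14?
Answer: -6763/21 ≈ -322.05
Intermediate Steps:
h(W) = 9 + 18/W (h(W) = 9 + 3*(6/W) = 9 + 18/W)
Z = -5 (Z = 5*(-1) = -5)
x(s) = -13/(3 + 18/s) (x(s) = (-5 - 8)/(-6 + (9 + 18/s)) = -13/(3 + 18/s))
(k(-4) - 300) + x(-13) = (-14 - 300) - 13*(-13)/(18 + 3*(-13)) = -314 - 13*(-13)/(18 - 39) = -314 - 13*(-13)/(-21) = -314 - 13*(-13)*(-1/21) = -314 - 169/21 = -6763/21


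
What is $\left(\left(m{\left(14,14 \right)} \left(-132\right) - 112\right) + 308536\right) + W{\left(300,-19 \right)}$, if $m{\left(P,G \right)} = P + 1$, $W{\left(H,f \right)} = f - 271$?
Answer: $306154$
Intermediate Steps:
$W{\left(H,f \right)} = -271 + f$
$m{\left(P,G \right)} = 1 + P$
$\left(\left(m{\left(14,14 \right)} \left(-132\right) - 112\right) + 308536\right) + W{\left(300,-19 \right)} = \left(\left(\left(1 + 14\right) \left(-132\right) - 112\right) + 308536\right) - 290 = \left(\left(15 \left(-132\right) - 112\right) + 308536\right) - 290 = \left(\left(-1980 - 112\right) + 308536\right) - 290 = \left(-2092 + 308536\right) - 290 = 306444 - 290 = 306154$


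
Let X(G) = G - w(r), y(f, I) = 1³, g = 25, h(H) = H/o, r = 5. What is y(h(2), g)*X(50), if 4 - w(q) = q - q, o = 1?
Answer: 46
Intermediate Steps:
h(H) = H (h(H) = H/1 = H*1 = H)
w(q) = 4 (w(q) = 4 - (q - q) = 4 - 1*0 = 4 + 0 = 4)
y(f, I) = 1
X(G) = -4 + G (X(G) = G - 1*4 = G - 4 = -4 + G)
y(h(2), g)*X(50) = 1*(-4 + 50) = 1*46 = 46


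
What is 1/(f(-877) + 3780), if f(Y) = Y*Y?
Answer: 1/772909 ≈ 1.2938e-6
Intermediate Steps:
f(Y) = Y²
1/(f(-877) + 3780) = 1/((-877)² + 3780) = 1/(769129 + 3780) = 1/772909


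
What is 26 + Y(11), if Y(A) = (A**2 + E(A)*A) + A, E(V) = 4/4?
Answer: 169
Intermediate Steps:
E(V) = 1 (E(V) = 4*(1/4) = 1)
Y(A) = A**2 + 2*A (Y(A) = (A**2 + 1*A) + A = (A**2 + A) + A = (A + A**2) + A = A**2 + 2*A)
26 + Y(11) = 26 + 11*(2 + 11) = 26 + 11*13 = 26 + 143 = 169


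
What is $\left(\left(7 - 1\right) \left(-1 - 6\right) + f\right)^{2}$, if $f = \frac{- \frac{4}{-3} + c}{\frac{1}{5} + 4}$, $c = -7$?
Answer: $\frac{7458361}{3969} \approx 1879.2$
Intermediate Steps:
$f = - \frac{85}{63}$ ($f = \frac{- \frac{4}{-3} - 7}{\frac{1}{5} + 4} = \frac{\left(-4\right) \left(- \frac{1}{3}\right) - 7}{\frac{1}{5} + 4} = \frac{\frac{4}{3} - 7}{\frac{21}{5}} = \left(- \frac{17}{3}\right) \frac{5}{21} = - \frac{85}{63} \approx -1.3492$)
$\left(\left(7 - 1\right) \left(-1 - 6\right) + f\right)^{2} = \left(\left(7 - 1\right) \left(-1 - 6\right) - \frac{85}{63}\right)^{2} = \left(6 \left(-7\right) - \frac{85}{63}\right)^{2} = \left(-42 - \frac{85}{63}\right)^{2} = \left(- \frac{2731}{63}\right)^{2} = \frac{7458361}{3969}$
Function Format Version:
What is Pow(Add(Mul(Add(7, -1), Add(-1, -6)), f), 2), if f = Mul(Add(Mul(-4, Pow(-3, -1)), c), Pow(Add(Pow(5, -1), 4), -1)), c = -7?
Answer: Rational(7458361, 3969) ≈ 1879.2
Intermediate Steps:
f = Rational(-85, 63) (f = Mul(Add(Mul(-4, Pow(-3, -1)), -7), Pow(Add(Pow(5, -1), 4), -1)) = Mul(Add(Mul(-4, Rational(-1, 3)), -7), Pow(Add(Rational(1, 5), 4), -1)) = Mul(Add(Rational(4, 3), -7), Pow(Rational(21, 5), -1)) = Mul(Rational(-17, 3), Rational(5, 21)) = Rational(-85, 63) ≈ -1.3492)
Pow(Add(Mul(Add(7, -1), Add(-1, -6)), f), 2) = Pow(Add(Mul(Add(7, -1), Add(-1, -6)), Rational(-85, 63)), 2) = Pow(Add(Mul(6, -7), Rational(-85, 63)), 2) = Pow(Add(-42, Rational(-85, 63)), 2) = Pow(Rational(-2731, 63), 2) = Rational(7458361, 3969)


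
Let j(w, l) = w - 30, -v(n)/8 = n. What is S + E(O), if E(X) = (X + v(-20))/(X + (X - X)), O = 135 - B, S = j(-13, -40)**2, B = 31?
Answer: 24070/13 ≈ 1851.5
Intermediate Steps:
v(n) = -8*n
j(w, l) = -30 + w
S = 1849 (S = (-30 - 13)**2 = (-43)**2 = 1849)
O = 104 (O = 135 - 1*31 = 135 - 31 = 104)
E(X) = (160 + X)/X (E(X) = (X - 8*(-20))/(X + (X - X)) = (X + 160)/(X + 0) = (160 + X)/X)
S + E(O) = 1849 + (160 + 104)/104 = 1849 + (1/104)*264 = 1849 + 33/13 = 24070/13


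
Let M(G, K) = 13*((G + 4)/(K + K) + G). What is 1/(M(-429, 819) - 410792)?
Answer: -126/52462919 ≈ -2.4017e-6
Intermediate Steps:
M(G, K) = 13*G + 13*(4 + G)/(2*K) (M(G, K) = 13*((4 + G)/((2*K)) + G) = 13*((4 + G)*(1/(2*K)) + G) = 13*((4 + G)/(2*K) + G) = 13*(G + (4 + G)/(2*K)) = 13*G + 13*(4 + G)/(2*K))
1/(M(-429, 819) - 410792) = 1/((13/2)*(4 - 429 + 2*(-429)*819)/819 - 410792) = 1/((13/2)*(1/819)*(4 - 429 - 702702) - 410792) = 1/((13/2)*(1/819)*(-703127) - 410792) = 1/(-703127/126 - 410792) = 1/(-52462919/126) = -126/52462919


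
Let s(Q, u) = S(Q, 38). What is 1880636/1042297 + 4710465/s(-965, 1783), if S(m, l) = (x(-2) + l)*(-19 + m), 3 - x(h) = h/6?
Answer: -4833214310713/42392303584 ≈ -114.01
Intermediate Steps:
x(h) = 3 - h/6
S(m, l) = (-19 + m)*(10/3 + l) (S(m, l) = ((3 - ⅙*(-2)) + l)*(-19 + m) = ((3 + ⅓) + l)*(-19 + m) = (10/3 + l)*(-19 + m) = (-19 + m)*(10/3 + l))
s(Q, u) = -2356/3 + 124*Q/3 (s(Q, u) = -190/3 - 19*38 + 10*Q/3 + 38*Q = -190/3 - 722 + 10*Q/3 + 38*Q = -2356/3 + 124*Q/3)
1880636/1042297 + 4710465/s(-965, 1783) = 1880636/1042297 + 4710465/(-2356/3 + (124/3)*(-965)) = 1880636*(1/1042297) + 4710465/(-2356/3 - 119660/3) = 1880636/1042297 + 4710465/(-40672) = 1880636/1042297 + 4710465*(-1/40672) = 1880636/1042297 - 4710465/40672 = -4833214310713/42392303584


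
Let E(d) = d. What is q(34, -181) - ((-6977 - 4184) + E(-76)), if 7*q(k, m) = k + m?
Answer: 11216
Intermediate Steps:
q(k, m) = k/7 + m/7 (q(k, m) = (k + m)/7 = k/7 + m/7)
q(34, -181) - ((-6977 - 4184) + E(-76)) = ((⅐)*34 + (⅐)*(-181)) - ((-6977 - 4184) - 76) = (34/7 - 181/7) - (-11161 - 76) = -21 - 1*(-11237) = -21 + 11237 = 11216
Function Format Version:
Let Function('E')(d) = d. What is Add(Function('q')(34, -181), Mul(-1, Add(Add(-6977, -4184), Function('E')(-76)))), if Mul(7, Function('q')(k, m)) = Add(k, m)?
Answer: 11216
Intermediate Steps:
Function('q')(k, m) = Add(Mul(Rational(1, 7), k), Mul(Rational(1, 7), m)) (Function('q')(k, m) = Mul(Rational(1, 7), Add(k, m)) = Add(Mul(Rational(1, 7), k), Mul(Rational(1, 7), m)))
Add(Function('q')(34, -181), Mul(-1, Add(Add(-6977, -4184), Function('E')(-76)))) = Add(Add(Mul(Rational(1, 7), 34), Mul(Rational(1, 7), -181)), Mul(-1, Add(Add(-6977, -4184), -76))) = Add(Add(Rational(34, 7), Rational(-181, 7)), Mul(-1, Add(-11161, -76))) = Add(-21, Mul(-1, -11237)) = Add(-21, 11237) = 11216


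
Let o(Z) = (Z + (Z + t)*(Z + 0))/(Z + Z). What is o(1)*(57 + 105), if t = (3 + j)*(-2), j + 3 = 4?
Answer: -486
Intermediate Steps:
j = 1 (j = -3 + 4 = 1)
t = -8 (t = (3 + 1)*(-2) = 4*(-2) = -8)
o(Z) = (Z + Z*(-8 + Z))/(2*Z) (o(Z) = (Z + (Z - 8)*(Z + 0))/(Z + Z) = (Z + (-8 + Z)*Z)/((2*Z)) = (Z + Z*(-8 + Z))*(1/(2*Z)) = (Z + Z*(-8 + Z))/(2*Z))
o(1)*(57 + 105) = (-7/2 + (½)*1)*(57 + 105) = (-7/2 + ½)*162 = -3*162 = -486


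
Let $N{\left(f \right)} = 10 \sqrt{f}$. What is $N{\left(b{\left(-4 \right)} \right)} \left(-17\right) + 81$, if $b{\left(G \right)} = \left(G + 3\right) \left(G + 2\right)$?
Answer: $81 - 170 \sqrt{2} \approx -159.42$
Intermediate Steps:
$b{\left(G \right)} = \left(2 + G\right) \left(3 + G\right)$ ($b{\left(G \right)} = \left(3 + G\right) \left(2 + G\right) = \left(2 + G\right) \left(3 + G\right)$)
$N{\left(b{\left(-4 \right)} \right)} \left(-17\right) + 81 = 10 \sqrt{6 + \left(-4\right)^{2} + 5 \left(-4\right)} \left(-17\right) + 81 = 10 \sqrt{6 + 16 - 20} \left(-17\right) + 81 = 10 \sqrt{2} \left(-17\right) + 81 = - 170 \sqrt{2} + 81 = 81 - 170 \sqrt{2}$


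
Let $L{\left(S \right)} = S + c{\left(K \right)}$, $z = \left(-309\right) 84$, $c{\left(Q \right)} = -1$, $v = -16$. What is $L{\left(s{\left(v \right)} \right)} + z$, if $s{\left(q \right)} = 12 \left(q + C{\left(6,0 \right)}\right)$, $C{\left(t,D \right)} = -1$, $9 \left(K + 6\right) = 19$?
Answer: $-26161$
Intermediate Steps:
$K = - \frac{35}{9}$ ($K = -6 + \frac{1}{9} \cdot 19 = -6 + \frac{19}{9} = - \frac{35}{9} \approx -3.8889$)
$s{\left(q \right)} = -12 + 12 q$ ($s{\left(q \right)} = 12 \left(q - 1\right) = 12 \left(-1 + q\right) = -12 + 12 q$)
$z = -25956$
$L{\left(S \right)} = -1 + S$ ($L{\left(S \right)} = S - 1 = -1 + S$)
$L{\left(s{\left(v \right)} \right)} + z = \left(-1 + \left(-12 + 12 \left(-16\right)\right)\right) - 25956 = \left(-1 - 204\right) - 25956 = -205 - 25956 = -26161$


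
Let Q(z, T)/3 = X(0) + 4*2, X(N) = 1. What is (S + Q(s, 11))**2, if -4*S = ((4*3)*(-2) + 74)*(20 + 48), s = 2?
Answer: 677329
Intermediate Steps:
Q(z, T) = 27 (Q(z, T) = 3*(1 + 4*2) = 3*(1 + 8) = 3*9 = 27)
S = -850 (S = -((4*3)*(-2) + 74)*(20 + 48)/4 = -(12*(-2) + 74)*68/4 = -(-24 + 74)*68/4 = -25*68/2 = -1/4*3400 = -850)
(S + Q(s, 11))**2 = (-850 + 27)**2 = (-823)**2 = 677329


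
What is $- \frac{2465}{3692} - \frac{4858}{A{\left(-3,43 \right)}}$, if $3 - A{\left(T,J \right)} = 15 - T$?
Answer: $\frac{17898761}{55380} \approx 323.2$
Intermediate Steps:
$A{\left(T,J \right)} = -12 + T$ ($A{\left(T,J \right)} = 3 - \left(15 - T\right) = 3 + \left(-15 + T\right) = -12 + T$)
$- \frac{2465}{3692} - \frac{4858}{A{\left(-3,43 \right)}} = - \frac{2465}{3692} - \frac{4858}{-12 - 3} = \left(-2465\right) \frac{1}{3692} - \frac{4858}{-15} = - \frac{2465}{3692} - - \frac{4858}{15} = - \frac{2465}{3692} + \frac{4858}{15} = \frac{17898761}{55380}$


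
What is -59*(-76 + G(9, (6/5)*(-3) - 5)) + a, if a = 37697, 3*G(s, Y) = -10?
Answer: 127133/3 ≈ 42378.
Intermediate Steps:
G(s, Y) = -10/3 (G(s, Y) = (⅓)*(-10) = -10/3)
-59*(-76 + G(9, (6/5)*(-3) - 5)) + a = -59*(-76 - 10/3) + 37697 = -59*(-238/3) + 37697 = 14042/3 + 37697 = 127133/3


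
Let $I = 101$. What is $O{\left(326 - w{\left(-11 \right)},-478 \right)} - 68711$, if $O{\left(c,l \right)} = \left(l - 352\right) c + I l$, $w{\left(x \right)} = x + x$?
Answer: $-405829$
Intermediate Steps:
$w{\left(x \right)} = 2 x$
$O{\left(c,l \right)} = 101 l + c \left(-352 + l\right)$ ($O{\left(c,l \right)} = \left(l - 352\right) c + 101 l = \left(-352 + l\right) c + 101 l = c \left(-352 + l\right) + 101 l = 101 l + c \left(-352 + l\right)$)
$O{\left(326 - w{\left(-11 \right)},-478 \right)} - 68711 = \left(- 352 \left(326 - 2 \left(-11\right)\right) + 101 \left(-478\right) + \left(326 - 2 \left(-11\right)\right) \left(-478\right)\right) - 68711 = \left(- 352 \left(326 - -22\right) - 48278 + \left(326 - -22\right) \left(-478\right)\right) - 68711 = \left(- 352 \left(326 + 22\right) - 48278 + \left(326 + 22\right) \left(-478\right)\right) - 68711 = \left(\left(-352\right) 348 - 48278 + 348 \left(-478\right)\right) - 68711 = \left(-122496 - 48278 - 166344\right) - 68711 = -337118 - 68711 = -405829$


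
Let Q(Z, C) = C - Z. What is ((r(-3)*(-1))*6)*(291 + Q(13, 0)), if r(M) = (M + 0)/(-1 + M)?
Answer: -1251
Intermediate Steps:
r(M) = M/(-1 + M)
((r(-3)*(-1))*6)*(291 + Q(13, 0)) = ((-3/(-1 - 3)*(-1))*6)*(291 + (0 - 1*13)) = ((-3/(-4)*(-1))*6)*(291 + (0 - 13)) = ((-3*(-1/4)*(-1))*6)*(291 - 13) = (((3/4)*(-1))*6)*278 = -3/4*6*278 = -9/2*278 = -1251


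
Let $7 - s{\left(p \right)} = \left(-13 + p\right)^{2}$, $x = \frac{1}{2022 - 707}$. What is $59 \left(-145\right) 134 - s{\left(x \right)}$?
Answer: $- \frac{1982051562989}{1729225} \approx -1.1462 \cdot 10^{6}$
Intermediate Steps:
$x = \frac{1}{1315} \approx 0.00076046$
$s{\left(p \right)} = 7 - \left(-13 + p\right)^{2}$
$59 \left(-145\right) 134 - s{\left(x \right)} = 59 \left(-145\right) 134 - \left(7 - \left(-13 + \frac{1}{1315}\right)^{2}\right) = \left(-8555\right) 134 - \left(7 - \left(- \frac{17094}{1315}\right)^{2}\right) = -1146370 - \left(7 - \frac{292204836}{1729225}\right) = -1146370 - - \frac{280100261}{1729225} = -1146370 + \frac{280100261}{1729225} = - \frac{1982051562989}{1729225}$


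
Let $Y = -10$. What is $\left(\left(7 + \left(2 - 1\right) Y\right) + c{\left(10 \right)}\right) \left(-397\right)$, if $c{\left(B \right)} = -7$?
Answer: $3970$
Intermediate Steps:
$\left(\left(7 + \left(2 - 1\right) Y\right) + c{\left(10 \right)}\right) \left(-397\right) = \left(\left(7 + \left(2 - 1\right) \left(-10\right)\right) - 7\right) \left(-397\right) = \left(\left(7 + 1 \left(-10\right)\right) - 7\right) \left(-397\right) = \left(\left(7 - 10\right) - 7\right) \left(-397\right) = \left(-3 - 7\right) \left(-397\right) = \left(-10\right) \left(-397\right) = 3970$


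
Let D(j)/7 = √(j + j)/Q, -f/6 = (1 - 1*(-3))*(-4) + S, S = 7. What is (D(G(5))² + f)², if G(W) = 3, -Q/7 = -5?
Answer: 1838736/625 ≈ 2942.0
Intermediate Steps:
Q = 35 (Q = -7*(-5) = 35)
f = 54 (f = -6*((1 - 1*(-3))*(-4) + 7) = -6*((1 + 3)*(-4) + 7) = -6*(4*(-4) + 7) = -6*(-16 + 7) = -6*(-9) = 54)
D(j) = √2*√j/5 (D(j) = 7*(√(j + j)/35) = 7*(√(2*j)*(1/35)) = 7*((√2*√j)*(1/35)) = 7*(√2*√j/35) = √2*√j/5)
(D(G(5))² + f)² = ((√2*√3/5)² + 54)² = ((√6/5)² + 54)² = (6/25 + 54)² = (1356/25)² = 1838736/625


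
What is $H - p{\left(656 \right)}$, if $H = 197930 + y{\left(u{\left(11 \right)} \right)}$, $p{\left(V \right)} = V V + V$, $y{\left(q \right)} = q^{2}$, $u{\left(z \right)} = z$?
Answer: $-232941$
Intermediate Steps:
$p{\left(V \right)} = V + V^{2}$ ($p{\left(V \right)} = V^{2} + V = V + V^{2}$)
$H = 198051$ ($H = 197930 + 11^{2} = 197930 + 121 = 198051$)
$H - p{\left(656 \right)} = 198051 - 656 \left(1 + 656\right) = 198051 - 656 \cdot 657 = 198051 - 430992 = -232941$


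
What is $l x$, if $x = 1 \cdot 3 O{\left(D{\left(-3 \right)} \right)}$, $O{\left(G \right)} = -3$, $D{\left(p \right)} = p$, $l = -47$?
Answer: $423$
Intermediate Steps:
$x = -9$ ($x = 1 \cdot 3 \left(-3\right) = 3 \left(-3\right) = -9$)
$l x = \left(-47\right) \left(-9\right) = 423$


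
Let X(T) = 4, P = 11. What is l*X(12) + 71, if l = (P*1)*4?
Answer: 247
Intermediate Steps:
l = 44 (l = (11*1)*4 = 11*4 = 44)
l*X(12) + 71 = 44*4 + 71 = 176 + 71 = 247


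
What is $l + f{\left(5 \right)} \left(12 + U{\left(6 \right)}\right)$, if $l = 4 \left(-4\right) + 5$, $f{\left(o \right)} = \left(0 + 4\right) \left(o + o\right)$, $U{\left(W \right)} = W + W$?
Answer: $949$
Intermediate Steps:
$U{\left(W \right)} = 2 W$
$f{\left(o \right)} = 8 o$ ($f{\left(o \right)} = 4 \cdot 2 o = 8 o$)
$l = -11$ ($l = -16 + 5 = -11$)
$l + f{\left(5 \right)} \left(12 + U{\left(6 \right)}\right) = -11 + 8 \cdot 5 \left(12 + 2 \cdot 6\right) = -11 + 40 \left(12 + 12\right) = -11 + 40 \cdot 24 = -11 + 960 = 949$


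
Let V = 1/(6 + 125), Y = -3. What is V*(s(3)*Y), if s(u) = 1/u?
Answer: -1/131 ≈ -0.0076336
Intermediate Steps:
V = 1/131 ≈ 0.0076336
V*(s(3)*Y) = (-3/3)/131 = ((1/3)*(-3))/131 = (1/131)*(-1) = -1/131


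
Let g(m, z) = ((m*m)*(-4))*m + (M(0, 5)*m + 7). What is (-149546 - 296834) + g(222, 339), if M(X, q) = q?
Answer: -44209455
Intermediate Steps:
g(m, z) = 7 - 4*m**3 + 5*m (g(m, z) = ((m*m)*(-4))*m + (5*m + 7) = (m**2*(-4))*m + (7 + 5*m) = (-4*m**2)*m + (7 + 5*m) = -4*m**3 + (7 + 5*m) = 7 - 4*m**3 + 5*m)
(-149546 - 296834) + g(222, 339) = (-149546 - 296834) + (7 - 4*222**3 + 5*222) = -446380 + (7 - 4*10941048 + 1110) = -446380 + (7 - 43764192 + 1110) = -446380 - 43763075 = -44209455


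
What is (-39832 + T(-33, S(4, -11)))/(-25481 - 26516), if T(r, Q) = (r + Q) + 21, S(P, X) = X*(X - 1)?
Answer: 39712/51997 ≈ 0.76374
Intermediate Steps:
S(P, X) = X*(-1 + X)
T(r, Q) = 21 + Q + r (T(r, Q) = (Q + r) + 21 = 21 + Q + r)
(-39832 + T(-33, S(4, -11)))/(-25481 - 26516) = (-39832 + (21 - 11*(-1 - 11) - 33))/(-25481 - 26516) = (-39832 + (21 - 11*(-12) - 33))/(-51997) = (-39832 + (21 + 132 - 33))*(-1/51997) = (-39832 + 120)*(-1/51997) = -39712*(-1/51997) = 39712/51997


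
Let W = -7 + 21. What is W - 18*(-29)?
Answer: 536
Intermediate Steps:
W = 14
W - 18*(-29) = 14 - 18*(-29) = 14 + 522 = 536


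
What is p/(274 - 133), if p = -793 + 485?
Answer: -308/141 ≈ -2.1844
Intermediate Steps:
p = -308
p/(274 - 133) = -308/(274 - 133) = -308/141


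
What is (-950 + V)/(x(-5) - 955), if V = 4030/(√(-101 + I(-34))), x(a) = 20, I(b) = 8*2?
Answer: 190/187 + 806*I*√85/15895 ≈ 1.016 + 0.4675*I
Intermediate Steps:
I(b) = 16
V = -806*I*√85/17 (V = 4030/(√(-101 + 16)) = 4030/(√(-85)) = 4030/((I*√85)) = 4030*(-I*√85/85) = -806*I*√85/17 ≈ -437.11*I)
(-950 + V)/(x(-5) - 955) = (-950 - 806*I*√85/17)/(20 - 955) = (-950 - 806*I*√85/17)/(-935) = (-950 - 806*I*√85/17)*(-1/935) = 190/187 + 806*I*√85/15895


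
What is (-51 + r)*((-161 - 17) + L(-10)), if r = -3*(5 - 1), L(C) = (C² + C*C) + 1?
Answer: -1449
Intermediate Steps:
L(C) = 1 + 2*C² (L(C) = (C² + C²) + 1 = 2*C² + 1 = 1 + 2*C²)
r = -12 (r = -3*4 = -12)
(-51 + r)*((-161 - 17) + L(-10)) = (-51 - 12)*((-161 - 17) + (1 + 2*(-10)²)) = -63*(-178 + (1 + 2*100)) = -63*(-178 + (1 + 200)) = -63*(-178 + 201) = -63*23 = -1449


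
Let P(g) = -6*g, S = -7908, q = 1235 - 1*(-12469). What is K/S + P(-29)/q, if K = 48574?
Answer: -27678421/4515468 ≈ -6.1297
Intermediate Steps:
q = 13704 (q = 1235 + 12469 = 13704)
K/S + P(-29)/q = 48574/(-7908) - 6*(-29)/13704 = 48574*(-1/7908) + 174*(1/13704) = -24287/3954 + 29/2284 = -27678421/4515468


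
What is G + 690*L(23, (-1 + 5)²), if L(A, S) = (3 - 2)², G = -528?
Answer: 162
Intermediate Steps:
L(A, S) = 1 (L(A, S) = 1² = 1)
G + 690*L(23, (-1 + 5)²) = -528 + 690*1 = -528 + 690 = 162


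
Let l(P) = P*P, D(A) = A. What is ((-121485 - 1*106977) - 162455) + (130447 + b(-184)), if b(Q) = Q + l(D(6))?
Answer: -260618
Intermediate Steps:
l(P) = P²
b(Q) = 36 + Q (b(Q) = Q + 6² = Q + 36 = 36 + Q)
((-121485 - 1*106977) - 162455) + (130447 + b(-184)) = ((-121485 - 1*106977) - 162455) + (130447 + (36 - 184)) = ((-121485 - 106977) - 162455) + (130447 - 148) = (-228462 - 162455) + 130299 = -390917 + 130299 = -260618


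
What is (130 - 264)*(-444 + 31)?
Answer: 55342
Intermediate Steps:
(130 - 264)*(-444 + 31) = -134*(-413) = 55342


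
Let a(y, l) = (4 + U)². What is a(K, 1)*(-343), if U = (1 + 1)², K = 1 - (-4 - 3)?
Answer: -21952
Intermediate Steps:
K = 8 (K = 1 - 1*(-7) = 1 + 7 = 8)
U = 4 (U = 2² = 4)
a(y, l) = 64 (a(y, l) = (4 + 4)² = 8² = 64)
a(K, 1)*(-343) = 64*(-343) = -21952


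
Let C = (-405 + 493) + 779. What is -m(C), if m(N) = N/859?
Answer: -867/859 ≈ -1.0093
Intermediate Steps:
C = 867 (C = 88 + 779 = 867)
m(N) = N/859 (m(N) = N*(1/859) = N/859)
-m(C) = -867/859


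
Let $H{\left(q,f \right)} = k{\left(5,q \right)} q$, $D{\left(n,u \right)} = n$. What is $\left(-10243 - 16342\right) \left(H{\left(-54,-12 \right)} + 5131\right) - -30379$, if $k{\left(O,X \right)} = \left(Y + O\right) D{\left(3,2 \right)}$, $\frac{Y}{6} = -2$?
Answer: $-166524646$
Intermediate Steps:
$Y = -12$ ($Y = 6 \left(-2\right) = -12$)
$k{\left(O,X \right)} = -36 + 3 O$ ($k{\left(O,X \right)} = \left(-12 + O\right) 3 = -36 + 3 O$)
$H{\left(q,f \right)} = - 21 q$ ($H{\left(q,f \right)} = \left(-36 + 3 \cdot 5\right) q = \left(-36 + 15\right) q = - 21 q$)
$\left(-10243 - 16342\right) \left(H{\left(-54,-12 \right)} + 5131\right) - -30379 = \left(-10243 - 16342\right) \left(\left(-21\right) \left(-54\right) + 5131\right) - -30379 = - 26585 \left(1134 + 5131\right) + 30379 = \left(-26585\right) 6265 + 30379 = -166555025 + 30379 = -166524646$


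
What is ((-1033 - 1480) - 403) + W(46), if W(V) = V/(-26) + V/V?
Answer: -37918/13 ≈ -2916.8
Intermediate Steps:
W(V) = 1 - V/26 (W(V) = V*(-1/26) + 1 = -V/26 + 1 = 1 - V/26)
((-1033 - 1480) - 403) + W(46) = ((-1033 - 1480) - 403) + (1 - 1/26*46) = (-2513 - 403) + (1 - 23/13) = -2916 - 10/13 = -37918/13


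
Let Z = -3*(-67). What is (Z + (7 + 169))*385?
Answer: 145145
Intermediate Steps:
Z = 201
(Z + (7 + 169))*385 = (201 + (7 + 169))*385 = (201 + 176)*385 = 377*385 = 145145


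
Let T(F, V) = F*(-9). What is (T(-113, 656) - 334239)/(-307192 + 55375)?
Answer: 111074/83939 ≈ 1.3233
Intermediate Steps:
T(F, V) = -9*F
(T(-113, 656) - 334239)/(-307192 + 55375) = (-9*(-113) - 334239)/(-307192 + 55375) = (1017 - 334239)/(-251817) = -333222*(-1/251817) = 111074/83939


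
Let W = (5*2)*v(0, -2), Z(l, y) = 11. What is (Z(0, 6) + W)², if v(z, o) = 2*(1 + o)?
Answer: 81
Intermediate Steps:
v(z, o) = 2 + 2*o
W = -20 (W = (5*2)*(2 + 2*(-2)) = 10*(2 - 4) = 10*(-2) = -20)
(Z(0, 6) + W)² = (11 - 20)² = (-9)² = 81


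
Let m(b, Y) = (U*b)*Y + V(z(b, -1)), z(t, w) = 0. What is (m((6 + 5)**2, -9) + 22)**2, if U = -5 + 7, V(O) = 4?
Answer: 4631104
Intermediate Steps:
U = 2
m(b, Y) = 4 + 2*Y*b (m(b, Y) = (2*b)*Y + 4 = 2*Y*b + 4 = 4 + 2*Y*b)
(m((6 + 5)**2, -9) + 22)**2 = ((4 + 2*(-9)*(6 + 5)**2) + 22)**2 = ((4 + 2*(-9)*11**2) + 22)**2 = ((4 + 2*(-9)*121) + 22)**2 = ((4 - 2178) + 22)**2 = (-2174 + 22)**2 = (-2152)**2 = 4631104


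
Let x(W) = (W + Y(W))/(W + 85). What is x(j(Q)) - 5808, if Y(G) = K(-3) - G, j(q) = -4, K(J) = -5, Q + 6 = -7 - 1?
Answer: -470453/81 ≈ -5808.1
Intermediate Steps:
Q = -14 (Q = -6 + (-7 - 1) = -6 - 8 = -14)
Y(G) = -5 - G
x(W) = -5/(85 + W) (x(W) = (W + (-5 - W))/(W + 85) = -5/(85 + W))
x(j(Q)) - 5808 = -5/(85 - 4) - 5808 = -5/81 - 5808 = -470453/81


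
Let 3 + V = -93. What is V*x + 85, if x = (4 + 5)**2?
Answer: -7691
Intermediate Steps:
V = -96 (V = -3 - 93 = -96)
x = 81 (x = 9**2 = 81)
V*x + 85 = -96*81 + 85 = -7776 + 85 = -7691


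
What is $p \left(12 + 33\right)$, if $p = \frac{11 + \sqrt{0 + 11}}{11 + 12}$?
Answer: $\frac{495}{23} + \frac{45 \sqrt{11}}{23} \approx 28.011$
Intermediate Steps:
$p = \frac{11}{23} + \frac{\sqrt{11}}{23}$ ($p = \frac{11 + \sqrt{11}}{23} = \left(11 + \sqrt{11}\right) \frac{1}{23} = \frac{11}{23} + \frac{\sqrt{11}}{23} \approx 0.62246$)
$p \left(12 + 33\right) = \left(\frac{11}{23} + \frac{\sqrt{11}}{23}\right) \left(12 + 33\right) = \left(\frac{11}{23} + \frac{\sqrt{11}}{23}\right) 45 = \frac{495}{23} + \frac{45 \sqrt{11}}{23}$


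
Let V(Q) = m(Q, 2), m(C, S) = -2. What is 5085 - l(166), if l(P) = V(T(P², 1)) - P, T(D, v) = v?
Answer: 5253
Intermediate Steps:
V(Q) = -2
l(P) = -2 - P
5085 - l(166) = 5085 - (-2 - 1*166) = 5085 - (-2 - 166) = 5085 - 1*(-168) = 5085 + 168 = 5253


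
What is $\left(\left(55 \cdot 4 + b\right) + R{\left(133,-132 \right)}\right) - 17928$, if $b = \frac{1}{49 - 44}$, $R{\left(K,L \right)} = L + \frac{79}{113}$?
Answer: $- \frac{10079092}{565} \approx -17839.0$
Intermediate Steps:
$R{\left(K,L \right)} = \frac{79}{113} + L$ ($R{\left(K,L \right)} = L + 79 \cdot \frac{1}{113} = L + \frac{79}{113} = \frac{79}{113} + L$)
$b = \frac{1}{5} \approx 0.2$
$\left(\left(55 \cdot 4 + b\right) + R{\left(133,-132 \right)}\right) - 17928 = \left(\left(55 \cdot 4 + \frac{1}{5}\right) + \left(\frac{79}{113} - 132\right)\right) - 17928 = \left(\left(220 + \frac{1}{5}\right) - \frac{14837}{113}\right) - 17928 = \left(\frac{1101}{5} - \frac{14837}{113}\right) - 17928 = \frac{50228}{565} - 17928 = - \frac{10079092}{565}$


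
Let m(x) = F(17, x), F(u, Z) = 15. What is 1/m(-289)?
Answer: 1/15 ≈ 0.066667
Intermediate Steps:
m(x) = 15
1/m(-289) = 1/15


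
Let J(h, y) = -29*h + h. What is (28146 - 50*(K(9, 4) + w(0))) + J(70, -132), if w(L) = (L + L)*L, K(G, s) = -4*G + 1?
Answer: 27936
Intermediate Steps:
K(G, s) = 1 - 4*G
J(h, y) = -28*h
w(L) = 2*L**2 (w(L) = (2*L)*L = 2*L**2)
(28146 - 50*(K(9, 4) + w(0))) + J(70, -132) = (28146 - 50*((1 - 4*9) + 2*0**2)) - 28*70 = (28146 - 50*((1 - 36) + 2*0)) - 1960 = (28146 - 50*(-35 + 0)) - 1960 = (28146 - 50*(-35)) - 1960 = (28146 + 1750) - 1960 = 29896 - 1960 = 27936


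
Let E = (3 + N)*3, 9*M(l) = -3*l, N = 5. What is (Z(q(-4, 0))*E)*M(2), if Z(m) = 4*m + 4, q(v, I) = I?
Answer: -64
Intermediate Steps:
Z(m) = 4 + 4*m
M(l) = -l/3 (M(l) = (-3*l)/9 = -l/3)
E = 24 (E = (3 + 5)*3 = 8*3 = 24)
(Z(q(-4, 0))*E)*M(2) = ((4 + 4*0)*24)*(-⅓*2) = ((4 + 0)*24)*(-⅔) = (4*24)*(-⅔) = 96*(-⅔) = -64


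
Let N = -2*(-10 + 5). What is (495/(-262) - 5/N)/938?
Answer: -313/122878 ≈ -0.0025472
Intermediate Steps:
N = 10 (N = -2*(-5) = 10)
(495/(-262) - 5/N)/938 = (495/(-262) - 5/10)/938 = (495*(-1/262) - 5*1/10)*(1/938) = (-495/262 - 1/2)*(1/938) = -313/131*1/938 = -313/122878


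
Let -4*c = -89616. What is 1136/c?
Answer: 284/5601 ≈ 0.050705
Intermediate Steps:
c = 22404 (c = -¼*(-89616) = 22404)
1136/c = 1136/22404 = 1136*(1/22404) = 284/5601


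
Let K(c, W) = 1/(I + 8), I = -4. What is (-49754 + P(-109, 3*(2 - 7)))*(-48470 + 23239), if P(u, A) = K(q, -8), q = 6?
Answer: 5021347465/4 ≈ 1.2553e+9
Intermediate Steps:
K(c, W) = ¼ (K(c, W) = 1/(-4 + 8) = 1/4 = ¼)
P(u, A) = ¼
(-49754 + P(-109, 3*(2 - 7)))*(-48470 + 23239) = (-49754 + ¼)*(-48470 + 23239) = -199015/4*(-25231) = 5021347465/4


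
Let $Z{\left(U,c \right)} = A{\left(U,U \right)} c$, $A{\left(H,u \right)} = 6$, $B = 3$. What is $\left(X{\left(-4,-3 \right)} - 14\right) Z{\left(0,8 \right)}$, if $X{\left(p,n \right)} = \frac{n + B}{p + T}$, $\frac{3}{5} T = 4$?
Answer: $-672$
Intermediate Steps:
$T = \frac{20}{3}$ ($T = \frac{5}{3} \cdot 4 = \frac{20}{3} \approx 6.6667$)
$Z{\left(U,c \right)} = 6 c$
$X{\left(p,n \right)} = \frac{3 + n}{\frac{20}{3} + p}$ ($X{\left(p,n \right)} = \frac{n + 3}{p + \frac{20}{3}} = \frac{3 + n}{\frac{20}{3} + p}$)
$\left(X{\left(-4,-3 \right)} - 14\right) Z{\left(0,8 \right)} = \left(\frac{3 \left(3 - 3\right)}{20 + 3 \left(-4\right)} - 14\right) 6 \cdot 8 = \left(3 \frac{1}{20 - 12} \cdot 0 - 14\right) 48 = \left(3 \cdot \frac{1}{8} \cdot 0 - 14\right) 48 = \left(0 - 14\right) 48 = \left(-14\right) 48 = -672$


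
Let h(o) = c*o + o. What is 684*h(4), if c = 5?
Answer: 16416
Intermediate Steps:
h(o) = 6*o (h(o) = 5*o + o = 6*o)
684*h(4) = 684*(6*4) = 684*24 = 16416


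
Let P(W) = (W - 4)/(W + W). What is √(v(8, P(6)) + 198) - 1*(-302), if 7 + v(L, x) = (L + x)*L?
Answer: 302 + √2307/3 ≈ 318.01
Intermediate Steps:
P(W) = (-4 + W)/(2*W) (P(W) = (-4 + W)/((2*W)) = (-4 + W)*(1/(2*W)) = (-4 + W)/(2*W))
v(L, x) = -7 + L*(L + x) (v(L, x) = -7 + (L + x)*L = -7 + L*(L + x))
√(v(8, P(6)) + 198) - 1*(-302) = √((-7 + 8² + 8*((½)*(-4 + 6)/6)) + 198) - 1*(-302) = √((-7 + 64 + 8*((½)*(⅙)*2)) + 198) + 302 = √((-7 + 64 + 8*(⅙)) + 198) + 302 = √((-7 + 64 + 4/3) + 198) + 302 = √(175/3 + 198) + 302 = √(769/3) + 302 = √2307/3 + 302 = 302 + √2307/3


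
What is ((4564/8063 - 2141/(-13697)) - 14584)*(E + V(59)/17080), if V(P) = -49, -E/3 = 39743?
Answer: 468542508165354953311/269470942840 ≈ 1.7387e+9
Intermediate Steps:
E = -119229 (E = -3*39743 = -119229)
((4564/8063 - 2141/(-13697)) - 14584)*(E + V(59)/17080) = ((4564/8063 - 2141/(-13697)) - 14584)*(-119229 - 49/17080) = ((4564*(1/8063) - 2141*(-1/13697)) - 14584)*(-119229 - 49*1/17080) = ((4564/8063 + 2141/13697) - 14584)*(-119229 - 7/2440) = (79775991/110438911 - 14584)*(-290918767/2440) = -1610561302033/110438911*(-290918767/2440) = 468542508165354953311/269470942840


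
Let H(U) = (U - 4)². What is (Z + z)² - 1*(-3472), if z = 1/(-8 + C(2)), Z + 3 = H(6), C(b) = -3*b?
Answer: 680681/196 ≈ 3472.9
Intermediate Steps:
H(U) = (-4 + U)²
Z = 1 (Z = -3 + (-4 + 6)² = -3 + 2² = -3 + 4 = 1)
z = -1/14 (z = 1/(-8 - 3*2) = 1/(-8 - 6) = 1/(-14) = -1/14 ≈ -0.071429)
(Z + z)² - 1*(-3472) = (1 - 1/14)² - 1*(-3472) = (13/14)² + 3472 = 169/196 + 3472 = 680681/196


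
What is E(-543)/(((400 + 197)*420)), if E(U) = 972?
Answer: 27/6965 ≈ 0.0038765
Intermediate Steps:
E(-543)/(((400 + 197)*420)) = 972/(((400 + 197)*420)) = 972/((597*420)) = 972/250740 = 972*(1/250740) = 27/6965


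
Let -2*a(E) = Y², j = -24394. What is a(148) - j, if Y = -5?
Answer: 48763/2 ≈ 24382.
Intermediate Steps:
a(E) = -25/2 (a(E) = -½*(-5)² = -½*25 = -25/2)
a(148) - j = -25/2 - 1*(-24394) = -25/2 + 24394 = 48763/2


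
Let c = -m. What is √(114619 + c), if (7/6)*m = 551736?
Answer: I*√17556581/7 ≈ 598.58*I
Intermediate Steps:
m = 3310416/7 (m = (6/7)*551736 = 3310416/7 ≈ 4.7292e+5)
c = -3310416/7 (c = -1*3310416/7 = -3310416/7 ≈ -4.7292e+5)
√(114619 + c) = √(114619 - 3310416/7) = √(-2508083/7) = I*√17556581/7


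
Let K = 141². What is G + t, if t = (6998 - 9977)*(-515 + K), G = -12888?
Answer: -57704202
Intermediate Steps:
K = 19881
t = -57691314 (t = (6998 - 9977)*(-515 + 19881) = -2979*19366 = -57691314)
G + t = -12888 - 57691314 = -57704202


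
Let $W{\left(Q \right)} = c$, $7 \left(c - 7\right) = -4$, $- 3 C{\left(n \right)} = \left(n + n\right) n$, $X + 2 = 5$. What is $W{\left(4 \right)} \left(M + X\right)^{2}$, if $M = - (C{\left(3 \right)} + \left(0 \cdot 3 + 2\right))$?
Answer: $315$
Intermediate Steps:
$X = 3$ ($X = -2 + 5 = 3$)
$C{\left(n \right)} = - \frac{2 n^{2}}{3}$ ($C{\left(n \right)} = - \frac{\left(n + n\right) n}{3} = - \frac{2 n n}{3} = - \frac{2 n^{2}}{3}$)
$c = \frac{45}{7}$ ($c = 7 + \frac{1}{7} \left(-4\right) = 7 - \frac{4}{7} = \frac{45}{7} \approx 6.4286$)
$W{\left(Q \right)} = \frac{45}{7}$
$M = 4$ ($M = - (- \frac{2 \cdot 3^{2}}{3} + \left(0 \cdot 3 + 2\right)) = - (\left(- \frac{2}{3}\right) 9 + \left(0 + 2\right)) = - (-6 + 2) = \left(-1\right) \left(-4\right) = 4$)
$W{\left(4 \right)} \left(M + X\right)^{2} = \frac{45 \left(4 + 3\right)^{2}}{7} = \frac{45 \cdot 7^{2}}{7} = \frac{45}{7} \cdot 49 = 315$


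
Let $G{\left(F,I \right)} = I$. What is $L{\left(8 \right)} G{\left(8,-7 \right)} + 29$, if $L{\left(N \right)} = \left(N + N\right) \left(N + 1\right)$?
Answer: $-979$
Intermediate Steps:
$L{\left(N \right)} = 2 N \left(1 + N\right)$
$L{\left(8 \right)} G{\left(8,-7 \right)} + 29 = 2 \cdot 8 \left(1 + 8\right) \left(-7\right) + 29 = 2 \cdot 8 \cdot 9 \left(-7\right) + 29 = 144 \left(-7\right) + 29 = -1008 + 29 = -979$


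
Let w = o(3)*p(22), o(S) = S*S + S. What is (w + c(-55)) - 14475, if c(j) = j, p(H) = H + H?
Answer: -14002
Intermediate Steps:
p(H) = 2*H
o(S) = S + S**2 (o(S) = S**2 + S = S + S**2)
w = 528 (w = (3*(1 + 3))*(2*22) = (3*4)*44 = 12*44 = 528)
(w + c(-55)) - 14475 = (528 - 55) - 14475 = 473 - 14475 = -14002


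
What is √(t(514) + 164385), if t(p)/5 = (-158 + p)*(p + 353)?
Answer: √1707645 ≈ 1306.8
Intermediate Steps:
t(p) = 5*(-158 + p)*(353 + p) (t(p) = 5*((-158 + p)*(p + 353)) = 5*((-158 + p)*(353 + p)) = 5*(-158 + p)*(353 + p))
√(t(514) + 164385) = √((-278870 + 5*514² + 975*514) + 164385) = √((-278870 + 5*264196 + 501150) + 164385) = √((-278870 + 1320980 + 501150) + 164385) = √(1543260 + 164385) = √1707645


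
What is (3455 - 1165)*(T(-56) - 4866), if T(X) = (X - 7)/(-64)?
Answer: -356508345/32 ≈ -1.1141e+7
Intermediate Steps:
T(X) = 7/64 - X/64 (T(X) = (-7 + X)*(-1/64) = 7/64 - X/64)
(3455 - 1165)*(T(-56) - 4866) = (3455 - 1165)*((7/64 - 1/64*(-56)) - 4866) = 2290*((7/64 + 7/8) - 4866) = 2290*(63/64 - 4866) = 2290*(-311361/64) = -356508345/32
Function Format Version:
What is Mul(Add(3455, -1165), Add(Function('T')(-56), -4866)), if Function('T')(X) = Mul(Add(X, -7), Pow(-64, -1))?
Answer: Rational(-356508345, 32) ≈ -1.1141e+7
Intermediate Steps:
Function('T')(X) = Add(Rational(7, 64), Mul(Rational(-1, 64), X)) (Function('T')(X) = Mul(Add(-7, X), Rational(-1, 64)) = Add(Rational(7, 64), Mul(Rational(-1, 64), X)))
Mul(Add(3455, -1165), Add(Function('T')(-56), -4866)) = Mul(Add(3455, -1165), Add(Add(Rational(7, 64), Mul(Rational(-1, 64), -56)), -4866)) = Mul(2290, Add(Add(Rational(7, 64), Rational(7, 8)), -4866)) = Mul(2290, Add(Rational(63, 64), -4866)) = Mul(2290, Rational(-311361, 64)) = Rational(-356508345, 32)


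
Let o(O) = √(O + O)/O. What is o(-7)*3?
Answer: -3*I*√14/7 ≈ -1.6036*I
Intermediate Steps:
o(O) = √2/√O (o(O) = √(2*O)/O = (√2*√O)/O = √2/√O)
o(-7)*3 = (√2/√(-7))*3 = (√2*(-I*√7/7))*3 = -I*√14/7*3 = -3*I*√14/7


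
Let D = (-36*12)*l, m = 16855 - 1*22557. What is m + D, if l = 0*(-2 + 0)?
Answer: -5702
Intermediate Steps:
m = -5702 (m = 16855 - 22557 = -5702)
l = 0 (l = 0*(-2) = 0)
D = 0 (D = -36*12*0 = -432*0 = 0)
m + D = -5702 + 0 = -5702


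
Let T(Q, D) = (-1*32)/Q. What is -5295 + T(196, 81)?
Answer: -259463/49 ≈ -5295.2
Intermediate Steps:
T(Q, D) = -32/Q
-5295 + T(196, 81) = -5295 - 32/196 = -5295 - 32*1/196 = -5295 - 8/49 = -259463/49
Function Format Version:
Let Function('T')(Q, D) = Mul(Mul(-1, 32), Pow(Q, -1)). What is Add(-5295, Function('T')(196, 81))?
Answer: Rational(-259463, 49) ≈ -5295.2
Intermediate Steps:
Function('T')(Q, D) = Mul(-32, Pow(Q, -1))
Add(-5295, Function('T')(196, 81)) = Add(-5295, Mul(-32, Pow(196, -1))) = Add(-5295, Mul(-32, Rational(1, 196))) = Add(-5295, Rational(-8, 49)) = Rational(-259463, 49)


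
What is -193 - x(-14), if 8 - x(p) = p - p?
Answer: -201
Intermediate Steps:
x(p) = 8 (x(p) = 8 - (p - p) = 8 - 1*0 = 8 + 0 = 8)
-193 - x(-14) = -193 - 1*8 = -193 - 8 = -201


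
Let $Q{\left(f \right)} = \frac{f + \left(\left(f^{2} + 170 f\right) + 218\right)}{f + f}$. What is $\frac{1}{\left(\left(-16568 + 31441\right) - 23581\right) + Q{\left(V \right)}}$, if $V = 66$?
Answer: $- \frac{33}{283399} \approx -0.00011644$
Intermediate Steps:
$Q{\left(f \right)} = \frac{218 + f^{2} + 171 f}{2 f}$ ($Q{\left(f \right)} = \frac{f + \left(218 + f^{2} + 170 f\right)}{2 f} = \left(218 + f^{2} + 171 f\right) \frac{1}{2 f} = \frac{218 + f^{2} + 171 f}{2 f}$)
$\frac{1}{\left(\left(-16568 + 31441\right) - 23581\right) + Q{\left(V \right)}} = \frac{1}{\left(\left(-16568 + 31441\right) - 23581\right) + \frac{218 + 66 \left(171 + 66\right)}{2 \cdot 66}} = \frac{1}{\left(14873 - 23581\right) + \frac{1}{2} \cdot \frac{1}{66} \left(218 + 66 \cdot 237\right)} = \frac{1}{-8708 + \frac{1}{2} \cdot \frac{1}{66} \left(218 + 15642\right)} = \frac{1}{-8708 + \frac{1}{2} \cdot \frac{1}{66} \cdot 15860} = \frac{1}{-8708 + \frac{3965}{33}} = \frac{1}{- \frac{283399}{33}} = - \frac{33}{283399}$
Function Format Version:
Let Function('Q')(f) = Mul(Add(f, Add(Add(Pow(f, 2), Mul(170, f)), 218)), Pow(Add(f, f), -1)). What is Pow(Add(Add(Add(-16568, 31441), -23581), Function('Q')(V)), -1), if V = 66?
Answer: Rational(-33, 283399) ≈ -0.00011644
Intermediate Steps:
Function('Q')(f) = Mul(Rational(1, 2), Pow(f, -1), Add(218, Pow(f, 2), Mul(171, f))) (Function('Q')(f) = Mul(Add(f, Add(218, Pow(f, 2), Mul(170, f))), Pow(Mul(2, f), -1)) = Mul(Add(218, Pow(f, 2), Mul(171, f)), Mul(Rational(1, 2), Pow(f, -1))) = Mul(Rational(1, 2), Pow(f, -1), Add(218, Pow(f, 2), Mul(171, f))))
Pow(Add(Add(Add(-16568, 31441), -23581), Function('Q')(V)), -1) = Pow(Add(Add(Add(-16568, 31441), -23581), Mul(Rational(1, 2), Pow(66, -1), Add(218, Mul(66, Add(171, 66))))), -1) = Pow(Add(Add(14873, -23581), Mul(Rational(1, 2), Rational(1, 66), Add(218, Mul(66, 237)))), -1) = Pow(Add(-8708, Mul(Rational(1, 2), Rational(1, 66), Add(218, 15642))), -1) = Pow(Add(-8708, Mul(Rational(1, 2), Rational(1, 66), 15860)), -1) = Pow(Add(-8708, Rational(3965, 33)), -1) = Pow(Rational(-283399, 33), -1) = Rational(-33, 283399)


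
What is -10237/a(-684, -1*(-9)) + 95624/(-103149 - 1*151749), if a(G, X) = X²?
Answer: -145396465/1147041 ≈ -126.76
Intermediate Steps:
-10237/a(-684, -1*(-9)) + 95624/(-103149 - 1*151749) = -10237/((-1*(-9))²) + 95624/(-103149 - 1*151749) = -10237/(9²) + 95624/(-103149 - 151749) = -10237/81 + 95624/(-254898) = -10237*1/81 + 95624*(-1/254898) = -10237/81 - 47812/127449 = -145396465/1147041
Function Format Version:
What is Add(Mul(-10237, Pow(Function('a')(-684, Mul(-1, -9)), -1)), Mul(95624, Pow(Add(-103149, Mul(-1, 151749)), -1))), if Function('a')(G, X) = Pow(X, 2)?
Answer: Rational(-145396465, 1147041) ≈ -126.76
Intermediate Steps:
Add(Mul(-10237, Pow(Function('a')(-684, Mul(-1, -9)), -1)), Mul(95624, Pow(Add(-103149, Mul(-1, 151749)), -1))) = Add(Mul(-10237, Pow(Pow(Mul(-1, -9), 2), -1)), Mul(95624, Pow(Add(-103149, Mul(-1, 151749)), -1))) = Add(Mul(-10237, Pow(Pow(9, 2), -1)), Mul(95624, Pow(Add(-103149, -151749), -1))) = Add(Mul(-10237, Pow(81, -1)), Mul(95624, Pow(-254898, -1))) = Add(Mul(-10237, Rational(1, 81)), Mul(95624, Rational(-1, 254898))) = Add(Rational(-10237, 81), Rational(-47812, 127449)) = Rational(-145396465, 1147041)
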